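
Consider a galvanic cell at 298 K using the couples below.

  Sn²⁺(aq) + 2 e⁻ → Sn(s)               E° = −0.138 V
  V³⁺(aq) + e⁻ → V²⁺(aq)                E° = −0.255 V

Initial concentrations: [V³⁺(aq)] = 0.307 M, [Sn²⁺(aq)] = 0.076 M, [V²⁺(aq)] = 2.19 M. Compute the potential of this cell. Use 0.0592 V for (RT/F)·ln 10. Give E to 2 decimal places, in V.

+0.13 V

The Sn²⁺/Sn couple has the more positive E°, so it is the cathode; V³⁺/V²⁺ is the anode.
E°cell = E°cat − E°an = −0.138 − (−0.255) = +0.117 V; n = 2.
For the overall reaction Sn²⁺(aq) + 2 V²⁺(aq) → Sn(s) + 2 V³⁺(aq), Q = [V³⁺(aq)]^2 / ([Sn²⁺(aq)]·[V²⁺(aq)]^2) = 0.259, giving log Q = −0.587.
By the Nernst equation, E = +0.117 − (0.0592/2)·(−0.587) = +0.13 V.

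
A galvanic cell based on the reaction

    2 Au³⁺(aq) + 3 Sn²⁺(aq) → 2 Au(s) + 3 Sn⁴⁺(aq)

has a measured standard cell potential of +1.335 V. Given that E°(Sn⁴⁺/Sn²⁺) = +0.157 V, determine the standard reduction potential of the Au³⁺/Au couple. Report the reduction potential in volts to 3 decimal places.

In the reaction as written the Au³⁺/Au couple is reduced (cathode) and Sn⁴⁺/Sn²⁺ is oxidized (anode), so E°cell = E°(Au³⁺/Au) − E°(Sn⁴⁺/Sn²⁺).
E°(Au³⁺/Au) = E°cell + E°(anode) = +1.335 + (+0.157) = +1.492 V.

+1.492 V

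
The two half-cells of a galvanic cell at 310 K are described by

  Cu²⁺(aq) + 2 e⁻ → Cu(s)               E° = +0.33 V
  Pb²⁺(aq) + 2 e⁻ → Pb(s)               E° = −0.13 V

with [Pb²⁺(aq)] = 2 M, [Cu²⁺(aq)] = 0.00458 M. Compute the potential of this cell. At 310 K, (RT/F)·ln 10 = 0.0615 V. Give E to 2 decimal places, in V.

Cu²⁺/Cu is reduced (cathode, E° = +0.33 V) and Pb²⁺/Pb is oxidized (anode).
The standard potential is +0.33 − (−0.13) = +0.46 V and the balanced reaction transfers n = 2 electrons.
Balancing gives Cu²⁺(aq) + Pb(s) → Cu(s) + Pb²⁺(aq); hence Q = [Pb²⁺(aq)] / [Cu²⁺(aq)] = 437 (log Q = 2.640).
Applying E = E° − (RT ln10/nF)·log Q gives +0.46 − (0.0615/2)(2.640) = +0.38 V.

+0.38 V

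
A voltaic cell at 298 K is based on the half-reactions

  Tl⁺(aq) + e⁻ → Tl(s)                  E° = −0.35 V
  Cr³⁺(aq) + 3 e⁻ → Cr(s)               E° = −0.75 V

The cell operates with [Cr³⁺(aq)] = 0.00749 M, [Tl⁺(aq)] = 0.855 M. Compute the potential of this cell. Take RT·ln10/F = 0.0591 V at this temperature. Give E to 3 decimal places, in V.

Tl⁺/Tl is reduced (cathode, E° = −0.35 V) and Cr³⁺/Cr is oxidized (anode).
E°cell = E°cat − E°an = −0.35 − (−0.75) = +0.40 V; n = 3.
For the overall reaction 3 Tl⁺(aq) + Cr(s) → 3 Tl(s) + Cr³⁺(aq), Q = [Cr³⁺(aq)] / [Tl⁺(aq)]^3 = 0.012, giving log Q = −1.921.
By the Nernst equation, E = +0.40 − (0.0591/3)·(−1.921) = +0.438 V.

+0.438 V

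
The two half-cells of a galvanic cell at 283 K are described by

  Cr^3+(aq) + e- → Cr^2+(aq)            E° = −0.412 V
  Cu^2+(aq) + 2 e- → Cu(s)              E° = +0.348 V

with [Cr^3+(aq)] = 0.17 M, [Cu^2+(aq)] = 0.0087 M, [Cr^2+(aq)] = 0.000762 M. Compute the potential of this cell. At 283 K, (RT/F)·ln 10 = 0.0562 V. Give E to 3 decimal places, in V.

Cu²⁺/Cu is reduced (cathode, E° = +0.348 V) and Cr³⁺/Cr²⁺ is oxidized (anode).
E°cell = E°cat − E°an = +0.348 − (−0.412) = +0.760 V; n = 2.
For the overall reaction Cu^2+(aq) + 2 Cr^2+(aq) → Cu(s) + 2 Cr^3+(aq), Q = [Cr^3+(aq)]^2 / ([Cu^2+(aq)]·[Cr^2+(aq)]^2) = 5.72×10^6, giving log Q = 6.757.
Applying E = E° − (RT ln10/nF)·log Q gives +0.760 − (0.0562/2)(6.757) = +0.570 V.

+0.570 V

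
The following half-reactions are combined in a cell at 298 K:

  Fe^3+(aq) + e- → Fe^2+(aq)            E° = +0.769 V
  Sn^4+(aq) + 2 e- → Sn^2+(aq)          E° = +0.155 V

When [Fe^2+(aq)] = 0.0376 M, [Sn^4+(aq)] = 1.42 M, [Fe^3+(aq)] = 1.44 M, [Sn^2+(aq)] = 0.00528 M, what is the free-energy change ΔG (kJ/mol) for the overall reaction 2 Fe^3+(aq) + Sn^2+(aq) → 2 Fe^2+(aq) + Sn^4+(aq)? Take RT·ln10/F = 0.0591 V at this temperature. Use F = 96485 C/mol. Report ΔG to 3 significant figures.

With Fe³⁺/Fe²⁺ reduced at the cathode, E°cell = +0.769 − (+0.155) = +0.614 V and n = 2.
The reaction quotient is ([Fe^2+(aq)]^2·[Sn^4+(aq)]) / ([Fe^3+(aq)]^2·[Sn^2+(aq)]) = 0.183; by Nernst, E = +0.614 − (0.0591/2)(−0.737) = +0.6358 V.
ΔG = −nFE = −(2)(96485)(+0.6358) J/mol = −123 kJ/mol.

−123 kJ/mol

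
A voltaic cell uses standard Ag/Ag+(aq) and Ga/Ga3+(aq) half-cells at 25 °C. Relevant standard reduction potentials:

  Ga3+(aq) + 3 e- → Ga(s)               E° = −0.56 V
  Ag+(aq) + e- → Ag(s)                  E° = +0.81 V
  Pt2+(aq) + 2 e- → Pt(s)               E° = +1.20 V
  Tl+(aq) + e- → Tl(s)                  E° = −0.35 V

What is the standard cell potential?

+1.37 V

The Ag⁺/Ag couple has the higher E°, so Ag ion is reduced (cathode) and Ga is oxidized (anode).
E°cell = E°(cathode) − E°(anode) = +0.81 − (−0.56) = +1.37 V.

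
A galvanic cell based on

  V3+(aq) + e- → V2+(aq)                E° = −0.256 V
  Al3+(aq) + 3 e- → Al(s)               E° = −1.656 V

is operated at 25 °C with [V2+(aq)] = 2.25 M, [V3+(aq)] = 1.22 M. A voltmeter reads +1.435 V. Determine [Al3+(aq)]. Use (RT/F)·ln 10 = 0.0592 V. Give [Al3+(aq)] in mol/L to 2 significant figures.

V³⁺/V²⁺ is the cathode (higher E°); E°cell = −0.256 − (−1.656) = +1.400 V with n = 3.
Rearranging E = E° − (0.0592/n)·log Q gives log Q = 3(+1.400 − (+1.435))/0.0592 = −1.774.
The balanced reaction is 3 V3+(aq) + Al(s) → 3 V2+(aq) + Al3+(aq), so Q = ([V2+(aq)]^3·[Al3+(aq)]) / [V3+(aq)]^3.
Substituting the known concentrations and solving, log [Al3+(aq)] = −2.571 and [Al3+(aq)] = 0.0027 M.

0.0027 M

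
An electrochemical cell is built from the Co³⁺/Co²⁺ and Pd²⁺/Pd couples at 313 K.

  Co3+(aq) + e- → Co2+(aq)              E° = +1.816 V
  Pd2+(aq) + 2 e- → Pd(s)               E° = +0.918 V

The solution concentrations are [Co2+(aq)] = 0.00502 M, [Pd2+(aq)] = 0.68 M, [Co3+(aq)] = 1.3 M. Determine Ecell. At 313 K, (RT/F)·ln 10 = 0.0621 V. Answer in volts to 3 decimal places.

+1.053 V

Co³⁺/Co²⁺ is reduced (cathode, E° = +1.816 V) and Pd²⁺/Pd is oxidized (anode).
E°cell = +1.816 − (+0.918) = +0.898 V, with n = 2 electrons transferred.
The balanced reaction is 2 Co3+(aq) + Pd(s) → 2 Co2+(aq) + Pd2+(aq), so Q = ([Co2+(aq)]^2·[Pd2+(aq)]) / [Co3+(aq)]^2 = 1.01×10^−5 and log Q = −4.994.
By the Nernst equation, E = +0.898 − (0.0621/2)·(−4.994) = +1.053 V.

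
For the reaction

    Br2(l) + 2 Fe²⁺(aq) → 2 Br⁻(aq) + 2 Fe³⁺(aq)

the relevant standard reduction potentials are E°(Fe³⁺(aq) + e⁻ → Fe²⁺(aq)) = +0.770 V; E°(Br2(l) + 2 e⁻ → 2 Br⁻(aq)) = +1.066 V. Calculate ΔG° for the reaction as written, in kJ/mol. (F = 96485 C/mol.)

−57.1 kJ/mol

In the reaction as written Br2(l) is reduced, so the Br₂/Br⁻ couple is the cathode and Fe³⁺/Fe²⁺ is the anode.
E°cell = +1.066 − (+0.770) = +0.296 V; balancing electrons gives n = 2.
ΔG° = −nFE°cell = −(2)(96485)(+0.296) J/mol = −57.1 kJ/mol.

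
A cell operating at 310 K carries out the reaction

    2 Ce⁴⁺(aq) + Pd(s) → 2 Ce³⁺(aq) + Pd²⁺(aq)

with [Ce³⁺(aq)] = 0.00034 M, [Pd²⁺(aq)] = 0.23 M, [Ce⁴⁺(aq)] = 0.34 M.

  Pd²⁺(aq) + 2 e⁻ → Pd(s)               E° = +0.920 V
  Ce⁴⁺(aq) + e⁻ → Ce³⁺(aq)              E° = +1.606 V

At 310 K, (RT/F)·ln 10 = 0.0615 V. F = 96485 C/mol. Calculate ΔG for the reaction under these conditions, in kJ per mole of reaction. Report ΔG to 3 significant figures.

E°cell = +1.606 − (+0.920) = +0.686 V; the balanced reaction transfers n = 2 electrons.
Q = ([Ce³⁺(aq)]^2·[Pd²⁺(aq)]) / [Ce⁴⁺(aq)]^2 = 2.3×10^−7, so log Q = −6.638 and E = +0.686 − (0.0615/2)(−6.638) = +0.8901 V.
ΔG = −nFE = −(2)(96485)(+0.8901) J/mol = −172 kJ/mol.

−172 kJ/mol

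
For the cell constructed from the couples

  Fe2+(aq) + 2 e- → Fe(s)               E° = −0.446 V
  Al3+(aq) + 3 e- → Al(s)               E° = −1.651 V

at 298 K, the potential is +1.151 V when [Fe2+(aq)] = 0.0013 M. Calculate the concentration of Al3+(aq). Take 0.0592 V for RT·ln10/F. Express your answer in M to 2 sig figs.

0.026 M

With Fe²⁺/Fe at the cathode and Al³⁺/Al at the anode, E°cell = −0.446 − (−1.651) = +1.205 V (n = 6).
From the Nernst equation, log Q = n(E° − E)/0.0592 = 6·(+1.205 − (+1.151))/0.0592 = 5.473.
Balancing electrons gives 3 Fe2+(aq) + 2 Al(s) → 3 Fe(s) + 2 Al3+(aq); thus Q = [Al3+(aq)]^2 / [Fe2+(aq)]^3.
Solving for the unknown gives log [Al3+(aq)] = −1.593, so [Al3+(aq)] ≈ 0.026 M.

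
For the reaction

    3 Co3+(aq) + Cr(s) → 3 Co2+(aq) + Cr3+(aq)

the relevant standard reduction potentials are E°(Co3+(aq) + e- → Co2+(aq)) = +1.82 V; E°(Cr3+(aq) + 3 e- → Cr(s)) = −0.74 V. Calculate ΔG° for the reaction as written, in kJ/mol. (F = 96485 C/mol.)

−741 kJ/mol

In the reaction as written Co3+(aq) is reduced, so the Co³⁺/Co²⁺ couple is the cathode and Cr³⁺/Cr is the anode.
E°cell = +1.82 − (−0.74) = +2.56 V; balancing electrons gives n = 3.
ΔG° = −nFE°cell = −(3)(96485)(+2.56) J/mol = −741 kJ/mol.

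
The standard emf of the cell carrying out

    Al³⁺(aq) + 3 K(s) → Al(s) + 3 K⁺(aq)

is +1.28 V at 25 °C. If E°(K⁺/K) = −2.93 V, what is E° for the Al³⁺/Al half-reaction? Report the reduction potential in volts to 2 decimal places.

−1.65 V

In the reaction as written the Al³⁺/Al couple is reduced (cathode) and K⁺/K is oxidized (anode), so E°cell = E°(Al³⁺/Al) − E°(K⁺/K).
E°(Al³⁺/Al) = E°cell + E°(anode) = +1.28 + (−2.93) = −1.65 V.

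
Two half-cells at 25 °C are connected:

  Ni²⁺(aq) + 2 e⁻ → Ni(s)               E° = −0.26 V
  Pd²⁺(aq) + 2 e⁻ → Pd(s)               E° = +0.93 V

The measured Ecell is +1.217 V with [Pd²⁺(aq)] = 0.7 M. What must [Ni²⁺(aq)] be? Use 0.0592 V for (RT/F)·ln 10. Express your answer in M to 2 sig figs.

The Pd²⁺/Pd couple has the larger reduction potential, so it is the cathode: E°cell = +0.93 − (−0.26) = +1.19 V and n = 2.
From the Nernst equation, log Q = n(E° − E)/0.0592 = 2·(+1.19 − (+1.217))/0.0592 = −0.912.
Balancing electrons gives Pd²⁺(aq) + Ni(s) → Pd(s) + Ni²⁺(aq); thus Q = [Ni²⁺(aq)] / [Pd²⁺(aq)].
Substituting the known concentrations and solving, log [Ni²⁺(aq)] = −1.067 and [Ni²⁺(aq)] = 0.086 M.

0.086 M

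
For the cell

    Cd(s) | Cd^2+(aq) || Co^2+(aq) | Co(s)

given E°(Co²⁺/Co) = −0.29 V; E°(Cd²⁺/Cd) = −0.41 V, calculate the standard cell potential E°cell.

+0.12 V

By convention the left-hand electrode in cell notation is the anode (oxidation) and the right-hand electrode is the cathode (reduction).
E°cell = E°(right) − E°(left) = −0.29 − (−0.41) = +0.12 V.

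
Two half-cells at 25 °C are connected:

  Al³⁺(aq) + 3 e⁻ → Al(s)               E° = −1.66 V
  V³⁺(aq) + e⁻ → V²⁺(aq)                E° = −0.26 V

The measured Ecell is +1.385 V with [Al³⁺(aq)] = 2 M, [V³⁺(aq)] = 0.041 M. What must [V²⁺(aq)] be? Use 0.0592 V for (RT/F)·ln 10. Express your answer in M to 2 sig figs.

The V³⁺/V²⁺ couple has the larger reduction potential, so it is the cathode: E°cell = −0.26 − (−1.66) = +1.40 V and n = 3.
Rearranging E = E° − (0.0592/n)·log Q gives log Q = 3(+1.40 − (+1.385))/0.0592 = 0.760.
The balanced reaction is 3 V³⁺(aq) + Al(s) → 3 V²⁺(aq) + Al³⁺(aq), so Q = ([V²⁺(aq)]^3·[Al³⁺(aq)]) / [V³⁺(aq)]^3.
Isolating [V²⁺(aq)] in Q = 10^{0.760} yields log [V²⁺(aq)] = −1.234, i.e. 0.058 M.

0.058 M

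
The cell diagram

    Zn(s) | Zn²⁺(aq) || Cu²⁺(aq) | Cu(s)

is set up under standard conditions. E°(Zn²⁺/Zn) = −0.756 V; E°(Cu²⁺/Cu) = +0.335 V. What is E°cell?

+1.091 V

By convention the left-hand electrode in cell notation is the anode (oxidation) and the right-hand electrode is the cathode (reduction).
E°cell = E°(right) − E°(left) = +0.335 − (−0.756) = +1.091 V.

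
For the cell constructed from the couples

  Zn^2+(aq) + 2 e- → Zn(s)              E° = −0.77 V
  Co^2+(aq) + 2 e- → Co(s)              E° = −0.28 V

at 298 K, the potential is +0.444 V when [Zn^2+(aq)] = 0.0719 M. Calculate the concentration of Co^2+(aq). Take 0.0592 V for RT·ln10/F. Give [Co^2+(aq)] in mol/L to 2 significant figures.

0.0020 M

With Co²⁺/Co at the cathode and Zn²⁺/Zn at the anode, E°cell = −0.28 − (−0.77) = +0.49 V (n = 2).
From the Nernst equation, log Q = n(E° − E)/0.0592 = 2·(+0.49 − (+0.444))/0.0592 = 1.554.
The balanced reaction is Co^2+(aq) + Zn(s) → Co(s) + Zn^2+(aq), so Q = [Zn^2+(aq)] / [Co^2+(aq)].
Solving for the unknown gives log [Co^2+(aq)] = −2.697, so [Co^2+(aq)] ≈ 0.0020 M.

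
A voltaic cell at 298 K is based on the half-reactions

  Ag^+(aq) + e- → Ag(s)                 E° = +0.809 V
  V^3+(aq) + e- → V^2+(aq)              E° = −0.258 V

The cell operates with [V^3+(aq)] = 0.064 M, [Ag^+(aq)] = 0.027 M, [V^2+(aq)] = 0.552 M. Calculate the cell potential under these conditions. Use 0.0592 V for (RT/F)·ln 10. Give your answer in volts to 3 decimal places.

+1.030 V

The Ag⁺/Ag couple has the more positive E°, so it is the cathode; V³⁺/V²⁺ is the anode.
E°cell = +0.809 − (−0.258) = +1.067 V, with n = 1 electron transferred.
The balanced reaction is Ag^+(aq) + V^2+(aq) → Ag(s) + V^3+(aq), so Q = [V^3+(aq)] / ([Ag^+(aq)]·[V^2+(aq)]) = 4.29 and log Q = 0.633.
Applying E = E° − (RT ln10/nF)·log Q gives +1.067 − (0.0592/1)(0.633) = +1.030 V.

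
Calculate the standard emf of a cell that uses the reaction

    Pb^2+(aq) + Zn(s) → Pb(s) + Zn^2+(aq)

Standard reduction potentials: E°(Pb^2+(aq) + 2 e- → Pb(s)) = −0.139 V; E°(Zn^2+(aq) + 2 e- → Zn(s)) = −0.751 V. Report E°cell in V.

In the reaction as written, Pb^2+(aq) is reduced (cathode) and Zn^2+(aq) is produced by oxidation at the anode.
E°cell = E°(cathode) − E°(anode) = −0.139 − (−0.751) = +0.612 V.

+0.612 V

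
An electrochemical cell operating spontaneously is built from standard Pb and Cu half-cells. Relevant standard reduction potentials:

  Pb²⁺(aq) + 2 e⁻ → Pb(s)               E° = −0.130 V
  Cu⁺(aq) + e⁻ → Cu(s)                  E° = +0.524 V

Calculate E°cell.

Of the two couples in this cell, the one with the more positive reduction potential is reduced at the cathode: here that is Cu⁺/Cu (+0.524 V); Pb²⁺/Pb (−0.130 V) is the anode.
E°cell = E°(cathode) − E°(anode) = +0.524 − (−0.130) = +0.654 V.

+0.654 V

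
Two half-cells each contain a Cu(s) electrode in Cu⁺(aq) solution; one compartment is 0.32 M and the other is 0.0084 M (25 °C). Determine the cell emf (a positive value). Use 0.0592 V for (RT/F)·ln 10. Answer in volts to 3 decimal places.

For a concentration cell E°cell = 0, since both electrodes use the same couple.
The compartment with the higher Cu⁺(aq) concentration (0.32 M) acts as the cathode; ions are reduced there and produced at the dilute (0.0084 M) anode.
With n = 1, Ecell = −(0.0592/1)·log([dilute]/[conc]) = −(0.0592/1)·log(0.0084/0.32) = +0.094 V.

0.094 V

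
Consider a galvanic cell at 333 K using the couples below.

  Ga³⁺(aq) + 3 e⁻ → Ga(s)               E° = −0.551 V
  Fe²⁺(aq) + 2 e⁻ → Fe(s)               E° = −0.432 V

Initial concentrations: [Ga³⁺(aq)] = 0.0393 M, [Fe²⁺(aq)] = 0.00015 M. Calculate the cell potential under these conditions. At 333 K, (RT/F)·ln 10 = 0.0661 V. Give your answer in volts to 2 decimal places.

+0.02 V

Fe²⁺/Fe is reduced (cathode, E° = −0.432 V) and Ga³⁺/Ga is oxidized (anode).
E°cell = −0.432 − (−0.551) = +0.119 V, with n = 6 electrons transferred.
The balanced reaction is 3 Fe²⁺(aq) + 2 Ga(s) → 3 Fe(s) + 2 Ga³⁺(aq), so Q = [Ga³⁺(aq)]^2 / [Fe²⁺(aq)]^3 = 4.58×10^8 and log Q = 8.661.
By the Nernst equation, E = +0.119 − (0.0661/6)·(8.661) = +0.02 V.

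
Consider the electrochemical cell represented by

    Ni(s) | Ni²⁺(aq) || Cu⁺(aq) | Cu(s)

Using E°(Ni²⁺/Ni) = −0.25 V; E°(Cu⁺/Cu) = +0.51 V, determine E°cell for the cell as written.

By convention the left-hand electrode in cell notation is the anode (oxidation) and the right-hand electrode is the cathode (reduction).
E°cell = E°(right) − E°(left) = +0.51 − (−0.25) = +0.76 V.

+0.76 V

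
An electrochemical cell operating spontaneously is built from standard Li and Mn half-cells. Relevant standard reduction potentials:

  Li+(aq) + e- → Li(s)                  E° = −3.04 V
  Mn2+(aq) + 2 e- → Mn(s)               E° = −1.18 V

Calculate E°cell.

+1.86 V

The Mn²⁺/Mn couple has the higher E°, so Mn ion is reduced (cathode) and Li is oxidized (anode).
E°cell = E°(cathode) − E°(anode) = −1.18 − (−3.04) = +1.86 V.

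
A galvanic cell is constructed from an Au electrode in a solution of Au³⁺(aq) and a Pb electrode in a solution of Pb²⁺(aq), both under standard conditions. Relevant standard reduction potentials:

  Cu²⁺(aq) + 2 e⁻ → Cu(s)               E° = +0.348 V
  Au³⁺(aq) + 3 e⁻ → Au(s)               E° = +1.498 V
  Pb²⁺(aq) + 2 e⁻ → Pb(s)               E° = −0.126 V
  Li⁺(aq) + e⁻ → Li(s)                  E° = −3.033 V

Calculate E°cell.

+1.624 V

Of the two couples in this cell, the one with the more positive reduction potential is reduced at the cathode: here that is Au³⁺/Au (+1.498 V); Pb²⁺/Pb (−0.126 V) is the anode.
E°cell = E°(cathode) − E°(anode) = +1.498 − (−0.126) = +1.624 V.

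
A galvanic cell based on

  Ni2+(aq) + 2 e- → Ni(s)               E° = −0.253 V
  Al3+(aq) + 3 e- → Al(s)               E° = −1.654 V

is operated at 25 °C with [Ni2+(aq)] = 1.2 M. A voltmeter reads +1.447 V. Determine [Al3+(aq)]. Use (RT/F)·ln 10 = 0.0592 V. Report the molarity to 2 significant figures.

0.0061 M

The Ni²⁺/Ni couple has the larger reduction potential, so it is the cathode: E°cell = −0.253 − (−1.654) = +1.401 V and n = 6.
Rearranging E = E° − (0.0592/n)·log Q gives log Q = 6(+1.401 − (+1.447))/0.0592 = −4.662.
For 3 Ni2+(aq) + 2 Al(s) → 3 Ni(s) + 2 Al3+(aq), the reaction quotient is Q = [Al3+(aq)]^2 / [Ni2+(aq)]^3.
Isolating [Al3+(aq)] in Q = 10^{−4.662} yields log [Al3+(aq)] = −2.212, i.e. 0.0061 M.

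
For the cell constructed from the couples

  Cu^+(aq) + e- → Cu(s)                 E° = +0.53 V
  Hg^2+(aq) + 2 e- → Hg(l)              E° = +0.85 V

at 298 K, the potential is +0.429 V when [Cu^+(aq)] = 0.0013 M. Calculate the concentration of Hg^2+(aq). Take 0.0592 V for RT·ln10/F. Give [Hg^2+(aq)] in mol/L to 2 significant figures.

With Hg²⁺/Hg at the cathode and Cu⁺/Cu at the anode, E°cell = +0.85 − (+0.53) = +0.32 V (n = 2).
Rearranging E = E° − (0.0592/n)·log Q gives log Q = 2(+0.32 − (+0.429))/0.0592 = −3.682.
Balancing electrons gives Hg^2+(aq) + 2 Cu(s) → Hg(l) + 2 Cu^+(aq); thus Q = [Cu^+(aq)]^2 / [Hg^2+(aq)].
Substituting the known concentrations and solving, log [Hg^2+(aq)] = −2.090 and [Hg^2+(aq)] = 0.0081 M.

0.0081 M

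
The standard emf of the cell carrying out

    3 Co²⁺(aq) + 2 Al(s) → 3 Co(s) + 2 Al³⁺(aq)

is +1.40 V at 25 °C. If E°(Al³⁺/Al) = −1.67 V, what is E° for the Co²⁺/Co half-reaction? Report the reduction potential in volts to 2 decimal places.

−0.27 V

In the reaction as written the Co²⁺/Co couple is reduced (cathode) and Al³⁺/Al is oxidized (anode), so E°cell = E°(Co²⁺/Co) − E°(Al³⁺/Al).
E°(Co²⁺/Co) = E°cell + E°(anode) = +1.40 + (−1.67) = −0.27 V.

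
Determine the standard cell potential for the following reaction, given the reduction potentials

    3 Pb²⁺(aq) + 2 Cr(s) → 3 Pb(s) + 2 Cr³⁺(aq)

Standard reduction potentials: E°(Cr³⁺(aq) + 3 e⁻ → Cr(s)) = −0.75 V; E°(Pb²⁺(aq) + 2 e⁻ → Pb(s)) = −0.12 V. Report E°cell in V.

Pb²⁺(aq) gains electrons, so the Pb²⁺/Pb couple is the cathode; the Cr³⁺/Cr couple is the anode.
E°cell = E°(cathode) − E°(anode) = −0.12 − (−0.75) = +0.63 V.

+0.63 V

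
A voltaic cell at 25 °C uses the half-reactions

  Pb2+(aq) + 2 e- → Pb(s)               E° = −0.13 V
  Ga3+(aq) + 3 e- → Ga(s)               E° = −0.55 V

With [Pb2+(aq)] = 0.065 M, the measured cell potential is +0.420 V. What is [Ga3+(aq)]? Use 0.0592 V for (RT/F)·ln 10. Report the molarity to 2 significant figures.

The Pb²⁺/Pb couple has the larger reduction potential, so it is the cathode: E°cell = −0.13 − (−0.55) = +0.42 V and n = 6.
Since E = E° − (0.0592/n)·log Q, log Q = n(E° − E)/0.0592 = 0.000.
For 3 Pb2+(aq) + 2 Ga(s) → 3 Pb(s) + 2 Ga3+(aq), the reaction quotient is Q = [Ga3+(aq)]^2 / [Pb2+(aq)]^3.
Isolating [Ga3+(aq)] in Q = 10^{0.000} yields log [Ga3+(aq)] = −1.781, i.e. 0.017 M.

0.017 M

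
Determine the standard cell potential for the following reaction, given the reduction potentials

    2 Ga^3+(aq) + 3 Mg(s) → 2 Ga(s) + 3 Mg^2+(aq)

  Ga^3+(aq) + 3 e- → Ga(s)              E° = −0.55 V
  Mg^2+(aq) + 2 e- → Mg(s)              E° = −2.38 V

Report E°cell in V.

+1.83 V

Ga^3+(aq) gains electrons, so the Ga³⁺/Ga couple is the cathode; the Mg²⁺/Mg couple is the anode.
E°cell = E°(cathode) − E°(anode) = −0.55 − (−2.38) = +1.83 V.
The positive value indicates the reaction is spontaneous as written.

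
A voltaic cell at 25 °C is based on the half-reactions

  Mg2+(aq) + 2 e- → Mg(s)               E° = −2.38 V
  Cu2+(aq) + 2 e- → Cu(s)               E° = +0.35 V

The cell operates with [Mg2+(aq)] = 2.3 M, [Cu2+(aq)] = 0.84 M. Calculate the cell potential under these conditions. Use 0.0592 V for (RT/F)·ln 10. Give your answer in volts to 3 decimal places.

+2.717 V

Since E°(Cu²⁺/Cu) > E°(Mg²⁺/Mg), Cu²⁺/Cu serves as the cathode.
The standard potential is +0.35 − (−2.38) = +2.73 V and the balanced reaction transfers n = 2 electrons.
The balanced reaction is Cu2+(aq) + Mg(s) → Cu(s) + Mg2+(aq), so Q = [Mg2+(aq)] / [Cu2+(aq)] = 2.74 and log Q = 0.437.
By the Nernst equation, E = +2.73 − (0.0592/2)·(0.437) = +2.717 V.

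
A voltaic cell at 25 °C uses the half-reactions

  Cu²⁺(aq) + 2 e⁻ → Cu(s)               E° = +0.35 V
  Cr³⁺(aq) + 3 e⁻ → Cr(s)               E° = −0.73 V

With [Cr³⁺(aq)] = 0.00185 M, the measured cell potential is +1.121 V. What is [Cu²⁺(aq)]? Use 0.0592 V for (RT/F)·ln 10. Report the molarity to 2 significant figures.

Cu²⁺/Cu is the cathode (higher E°); E°cell = +0.35 − (−0.73) = +1.08 V with n = 6.
Rearranging E = E° − (0.0592/n)·log Q gives log Q = 6(+1.08 − (+1.121))/0.0592 = −4.155.
Balancing electrons gives 3 Cu²⁺(aq) + 2 Cr(s) → 3 Cu(s) + 2 Cr³⁺(aq); thus Q = [Cr³⁺(aq)]^2 / [Cu²⁺(aq)]^3.
Solving for the unknown gives log [Cu²⁺(aq)] = −0.437, so [Cu²⁺(aq)] ≈ 0.37 M.

0.37 M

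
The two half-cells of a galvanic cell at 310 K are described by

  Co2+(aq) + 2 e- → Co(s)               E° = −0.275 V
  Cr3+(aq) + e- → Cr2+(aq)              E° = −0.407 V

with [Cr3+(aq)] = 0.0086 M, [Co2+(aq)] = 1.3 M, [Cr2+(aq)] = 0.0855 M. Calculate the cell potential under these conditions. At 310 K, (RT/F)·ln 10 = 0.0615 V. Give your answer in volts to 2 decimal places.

+0.20 V

Co²⁺/Co is reduced (cathode, E° = −0.275 V) and Cr³⁺/Cr²⁺ is oxidized (anode).
E°cell = −0.275 − (−0.407) = +0.132 V, with n = 2 electrons transferred.
Balancing gives Co2+(aq) + 2 Cr2+(aq) → Co(s) + 2 Cr3+(aq); hence Q = [Cr3+(aq)]^2 / ([Co2+(aq)]·[Cr2+(aq)]^2) = 0.00778 (log Q = −2.109).
Applying E = E° − (RT ln10/nF)·log Q gives +0.132 − (0.0615/2)(−2.109) = +0.20 V.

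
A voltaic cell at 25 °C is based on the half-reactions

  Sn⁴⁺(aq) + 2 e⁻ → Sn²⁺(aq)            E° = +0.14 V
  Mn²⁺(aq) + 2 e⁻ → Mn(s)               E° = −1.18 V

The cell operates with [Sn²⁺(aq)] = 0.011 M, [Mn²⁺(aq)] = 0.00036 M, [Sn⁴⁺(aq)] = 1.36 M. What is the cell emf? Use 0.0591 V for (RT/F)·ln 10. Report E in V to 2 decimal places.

+1.48 V

Sn⁴⁺/Sn²⁺ is reduced (cathode, E° = +0.14 V) and Mn²⁺/Mn is oxidized (anode).
The standard potential is +0.14 − (−1.18) = +1.32 V and the balanced reaction transfers n = 2 electrons.
For the overall reaction Sn⁴⁺(aq) + Mn(s) → Sn²⁺(aq) + Mn²⁺(aq), Q = ([Sn²⁺(aq)]·[Mn²⁺(aq)]) / [Sn⁴⁺(aq)] = 2.91×10^−6, giving log Q = −5.536.
By the Nernst equation, E = +1.32 − (0.0591/2)·(−5.536) = +1.48 V.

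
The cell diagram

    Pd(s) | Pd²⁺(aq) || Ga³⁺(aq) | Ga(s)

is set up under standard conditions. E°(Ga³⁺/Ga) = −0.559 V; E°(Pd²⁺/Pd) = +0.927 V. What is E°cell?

−1.486 V

By convention the left-hand electrode in cell notation is the anode (oxidation) and the right-hand electrode is the cathode (reduction).
E°cell = E°(right) − E°(left) = −0.559 − (+0.927) = −1.486 V.
The negative sign shows that, as written, the cell would require an external voltage to drive the reaction.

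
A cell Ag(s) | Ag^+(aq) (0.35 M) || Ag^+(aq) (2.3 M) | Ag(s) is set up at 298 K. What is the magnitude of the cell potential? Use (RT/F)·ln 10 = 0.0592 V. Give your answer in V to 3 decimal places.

0.048 V

For a concentration cell E°cell = 0, since both electrodes use the same couple.
The compartment with the higher Ag^+(aq) concentration (2.3 M) acts as the cathode; ions are reduced there and produced at the dilute (0.35 M) anode.
With n = 1, Ecell = −(0.0592/1)·log([dilute]/[conc]) = −(0.0592/1)·log(0.35/2.3) = +0.048 V.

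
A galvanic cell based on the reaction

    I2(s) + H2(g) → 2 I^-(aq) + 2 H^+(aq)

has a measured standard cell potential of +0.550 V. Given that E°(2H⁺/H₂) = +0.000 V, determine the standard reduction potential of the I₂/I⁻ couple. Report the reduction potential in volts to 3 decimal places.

In the reaction as written the I₂/I⁻ couple is reduced (cathode) and 2H⁺/H₂ is oxidized (anode), so E°cell = E°(I₂/I⁻) − E°(2H⁺/H₂).
E°(I₂/I⁻) = E°cell + E°(anode) = +0.550 + (+0.000) = +0.550 V.

+0.550 V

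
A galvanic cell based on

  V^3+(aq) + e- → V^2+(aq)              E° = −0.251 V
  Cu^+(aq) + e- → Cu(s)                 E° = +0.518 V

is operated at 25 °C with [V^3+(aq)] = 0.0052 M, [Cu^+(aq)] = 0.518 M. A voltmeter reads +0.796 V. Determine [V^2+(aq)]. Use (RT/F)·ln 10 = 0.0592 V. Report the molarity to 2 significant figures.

0.029 M

The Cu⁺/Cu couple has the larger reduction potential, so it is the cathode: E°cell = +0.518 − (−0.251) = +0.769 V and n = 1.
Rearranging E = E° − (0.0592/n)·log Q gives log Q = 1(+0.769 − (+0.796))/0.0592 = −0.456.
For Cu^+(aq) + V^2+(aq) → Cu(s) + V^3+(aq), the reaction quotient is Q = [V^3+(aq)] / ([Cu^+(aq)]·[V^2+(aq)]).
Solving for the unknown gives log [V^2+(aq)] = −1.542, so [V^2+(aq)] ≈ 0.029 M.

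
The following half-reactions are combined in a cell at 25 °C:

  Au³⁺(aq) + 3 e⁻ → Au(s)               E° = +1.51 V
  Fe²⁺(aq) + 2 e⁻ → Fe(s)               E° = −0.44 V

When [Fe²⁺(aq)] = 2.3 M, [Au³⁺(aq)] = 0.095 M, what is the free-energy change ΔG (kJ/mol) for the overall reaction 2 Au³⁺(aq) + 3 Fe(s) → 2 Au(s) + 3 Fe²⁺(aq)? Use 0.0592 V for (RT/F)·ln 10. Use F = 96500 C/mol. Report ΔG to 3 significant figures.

The standard cell potential is +1.51 − (−0.44) = +1.95 V, with n = 6 electrons in the balanced equation.
Q = [Fe²⁺(aq)]^3 / [Au³⁺(aq)]^2 = 1.35×10^3, so log Q = 3.130 and E = +1.95 − (0.0592/6)(3.130) = +1.9191 V.
Then ΔG = −nFE = −6 × 96500 × +1.9191 J/mol = −1110 kJ/mol.

−1110 kJ/mol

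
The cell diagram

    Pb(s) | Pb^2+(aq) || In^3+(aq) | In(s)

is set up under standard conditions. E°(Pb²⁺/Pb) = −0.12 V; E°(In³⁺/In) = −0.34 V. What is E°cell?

−0.22 V

By convention the left-hand electrode in cell notation is the anode (oxidation) and the right-hand electrode is the cathode (reduction).
E°cell = E°(right) − E°(left) = −0.34 − (−0.12) = −0.22 V.
The negative sign shows that, as written, the cell would require an external voltage to drive the reaction.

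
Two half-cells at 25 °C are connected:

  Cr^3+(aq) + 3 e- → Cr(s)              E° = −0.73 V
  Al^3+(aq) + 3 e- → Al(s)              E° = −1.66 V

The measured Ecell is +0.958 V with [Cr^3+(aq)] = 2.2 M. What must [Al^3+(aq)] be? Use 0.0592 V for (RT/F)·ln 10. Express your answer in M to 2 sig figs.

Cr³⁺/Cr is the cathode (higher E°); E°cell = −0.73 − (−1.66) = +0.93 V with n = 3.
Rearranging E = E° − (0.0592/n)·log Q gives log Q = 3(+0.93 − (+0.958))/0.0592 = −1.419.
For Cr^3+(aq) + Al(s) → Cr(s) + Al^3+(aq), the reaction quotient is Q = [Al^3+(aq)] / [Cr^3+(aq)].
Solving for the unknown gives log [Al^3+(aq)] = −1.077, so [Al^3+(aq)] ≈ 0.084 M.

0.084 M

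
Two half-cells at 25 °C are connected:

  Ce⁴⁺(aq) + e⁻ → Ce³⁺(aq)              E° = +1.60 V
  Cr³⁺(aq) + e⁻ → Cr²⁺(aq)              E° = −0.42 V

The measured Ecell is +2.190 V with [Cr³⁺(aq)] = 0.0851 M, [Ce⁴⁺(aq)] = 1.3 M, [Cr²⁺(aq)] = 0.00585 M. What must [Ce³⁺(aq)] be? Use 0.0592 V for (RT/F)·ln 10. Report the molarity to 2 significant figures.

0.00012 M

With Ce⁴⁺/Ce³⁺ at the cathode and Cr³⁺/Cr²⁺ at the anode, E°cell = +1.60 − (−0.42) = +2.02 V (n = 1).
Rearranging E = E° − (0.0592/n)·log Q gives log Q = 1(+2.02 − (+2.190))/0.0592 = −2.872.
The balanced reaction is Ce⁴⁺(aq) + Cr²⁺(aq) → Ce³⁺(aq) + Cr³⁺(aq), so Q = ([Ce³⁺(aq)]·[Cr³⁺(aq)]) / ([Ce⁴⁺(aq)]·[Cr²⁺(aq)]).
Substituting the known concentrations and solving, log [Ce³⁺(aq)] = −3.921 and [Ce³⁺(aq)] = 0.00012 M.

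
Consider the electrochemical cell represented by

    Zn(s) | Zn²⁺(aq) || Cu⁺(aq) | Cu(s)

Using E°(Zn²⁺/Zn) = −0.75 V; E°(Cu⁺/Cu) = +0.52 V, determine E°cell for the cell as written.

By convention the left-hand electrode in cell notation is the anode (oxidation) and the right-hand electrode is the cathode (reduction).
E°cell = E°(right) − E°(left) = +0.52 − (−0.75) = +1.27 V.

+1.27 V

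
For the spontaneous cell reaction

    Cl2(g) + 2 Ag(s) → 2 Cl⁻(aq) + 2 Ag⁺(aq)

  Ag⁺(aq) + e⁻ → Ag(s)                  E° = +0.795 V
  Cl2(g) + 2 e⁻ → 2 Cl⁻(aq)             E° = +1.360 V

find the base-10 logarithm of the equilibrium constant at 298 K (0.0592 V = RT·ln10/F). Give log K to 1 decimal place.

The Cl₂/Cl⁻ couple is reduced (cathode); E°cell = +1.360 − (+0.795) = +0.565 V with n = 2.
At equilibrium E = 0, so log K = nE°cell / 0.0592 = (2)(+0.565) / 0.0592 = 19.1.

log K = 19.1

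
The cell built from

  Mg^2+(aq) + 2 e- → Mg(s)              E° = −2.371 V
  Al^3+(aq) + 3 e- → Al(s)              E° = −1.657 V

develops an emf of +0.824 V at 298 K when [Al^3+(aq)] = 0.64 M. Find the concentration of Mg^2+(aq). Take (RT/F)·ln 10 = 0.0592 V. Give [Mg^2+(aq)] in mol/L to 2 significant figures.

0.00014 M

With Al³⁺/Al at the cathode and Mg²⁺/Mg at the anode, E°cell = −1.657 − (−2.371) = +0.714 V (n = 6).
Since E = E° − (0.0592/n)·log Q, log Q = n(E° − E)/0.0592 = −11.149.
For 2 Al^3+(aq) + 3 Mg(s) → 2 Al(s) + 3 Mg^2+(aq), the reaction quotient is Q = [Mg^2+(aq)]^3 / [Al^3+(aq)]^2.
Substituting the known concentrations and solving, log [Mg^2+(aq)] = −3.846 and [Mg^2+(aq)] = 0.00014 M.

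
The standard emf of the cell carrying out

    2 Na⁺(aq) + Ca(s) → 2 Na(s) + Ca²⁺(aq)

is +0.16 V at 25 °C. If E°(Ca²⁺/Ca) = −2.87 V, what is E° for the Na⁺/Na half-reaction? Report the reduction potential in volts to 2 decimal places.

−2.71 V

In the reaction as written the Na⁺/Na couple is reduced (cathode) and Ca²⁺/Ca is oxidized (anode), so E°cell = E°(Na⁺/Na) − E°(Ca²⁺/Ca).
E°(Na⁺/Na) = E°cell + E°(anode) = +0.16 + (−2.87) = −2.71 V.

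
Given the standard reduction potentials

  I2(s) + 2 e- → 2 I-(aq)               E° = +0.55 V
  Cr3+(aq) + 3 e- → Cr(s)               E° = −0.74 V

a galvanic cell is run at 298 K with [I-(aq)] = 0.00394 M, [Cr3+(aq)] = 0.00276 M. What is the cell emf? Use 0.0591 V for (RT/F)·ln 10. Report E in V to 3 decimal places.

+1.483 V

The I₂/I⁻ couple has the more positive E°, so it is the cathode; Cr³⁺/Cr is the anode.
E°cell = +0.55 − (−0.74) = +1.29 V, with n = 6 electrons transferred.
For the overall reaction 3 I2(s) + 2 Cr(s) → 6 I-(aq) + 2 Cr3+(aq), Q = [I-(aq)]^6·[Cr3+(aq)]^2 = 2.85×10^−20, giving log Q = −19.545.
Applying E = E° − (RT ln10/nF)·log Q gives +1.29 − (0.0591/6)(−19.545) = +1.483 V.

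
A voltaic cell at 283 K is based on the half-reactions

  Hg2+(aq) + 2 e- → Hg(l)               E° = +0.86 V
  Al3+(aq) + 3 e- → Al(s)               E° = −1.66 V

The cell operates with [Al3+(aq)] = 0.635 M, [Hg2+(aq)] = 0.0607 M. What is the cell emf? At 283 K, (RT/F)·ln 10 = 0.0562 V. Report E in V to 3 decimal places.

Since E°(Hg²⁺/Hg) > E°(Al³⁺/Al), Hg²⁺/Hg serves as the cathode.
The standard potential is +0.86 − (−1.66) = +2.52 V and the balanced reaction transfers n = 6 electrons.
The balanced reaction is 3 Hg2+(aq) + 2 Al(s) → 3 Hg(l) + 2 Al3+(aq), so Q = [Al3+(aq)]^2 / [Hg2+(aq)]^3 = 1.8×10^3 and log Q = 3.256.
E = E° − (0.0562/n)·log Q = +2.52 − (0.0562/6)(3.256) = +2.490 V.

+2.490 V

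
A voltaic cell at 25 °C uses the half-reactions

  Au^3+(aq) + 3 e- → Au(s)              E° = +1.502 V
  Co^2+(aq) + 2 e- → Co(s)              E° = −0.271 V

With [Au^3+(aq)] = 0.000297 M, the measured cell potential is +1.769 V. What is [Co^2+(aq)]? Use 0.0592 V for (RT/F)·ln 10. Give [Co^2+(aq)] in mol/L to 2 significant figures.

0.0061 M

Au³⁺/Au is the cathode (higher E°); E°cell = +1.502 − (−0.271) = +1.773 V with n = 6.
Rearranging E = E° − (0.0592/n)·log Q gives log Q = 6(+1.773 − (+1.769))/0.0592 = 0.405.
Balancing electrons gives 2 Au^3+(aq) + 3 Co(s) → 2 Au(s) + 3 Co^2+(aq); thus Q = [Co^2+(aq)]^3 / [Au^3+(aq)]^2.
Isolating [Co^2+(aq)] in Q = 10^{0.405} yields log [Co^2+(aq)] = −2.216, i.e. 0.0061 M.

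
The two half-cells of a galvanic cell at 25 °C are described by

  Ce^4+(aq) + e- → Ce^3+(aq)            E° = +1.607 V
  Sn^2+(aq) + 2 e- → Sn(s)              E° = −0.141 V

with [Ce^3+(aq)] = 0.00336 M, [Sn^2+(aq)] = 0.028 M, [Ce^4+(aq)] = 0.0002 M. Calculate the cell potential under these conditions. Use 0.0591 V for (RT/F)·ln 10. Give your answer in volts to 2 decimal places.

+1.72 V

Since E°(Ce⁴⁺/Ce³⁺) > E°(Sn²⁺/Sn), Ce⁴⁺/Ce³⁺ serves as the cathode.
E°cell = E°cat − E°an = +1.607 − (−0.141) = +1.748 V; n = 2.
Balancing gives 2 Ce^4+(aq) + Sn(s) → 2 Ce^3+(aq) + Sn^2+(aq); hence Q = ([Ce^3+(aq)]^2·[Sn^2+(aq)]) / [Ce^4+(aq)]^2 = 7.9 (log Q = 0.898).
By the Nernst equation, E = +1.748 − (0.0591/2)·(0.898) = +1.72 V.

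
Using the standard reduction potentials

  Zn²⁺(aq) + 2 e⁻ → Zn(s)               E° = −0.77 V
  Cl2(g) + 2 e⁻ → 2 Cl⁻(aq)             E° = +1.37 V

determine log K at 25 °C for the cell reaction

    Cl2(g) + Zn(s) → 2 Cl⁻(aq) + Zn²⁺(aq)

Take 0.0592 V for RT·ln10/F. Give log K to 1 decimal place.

The Cl₂/Cl⁻ couple is reduced (cathode); E°cell = +1.37 − (−0.77) = +2.14 V with n = 2.
At equilibrium E = 0, so log K = nE°cell / 0.0592 = (2)(+2.14) / 0.0592 = 72.3.

log K = 72.3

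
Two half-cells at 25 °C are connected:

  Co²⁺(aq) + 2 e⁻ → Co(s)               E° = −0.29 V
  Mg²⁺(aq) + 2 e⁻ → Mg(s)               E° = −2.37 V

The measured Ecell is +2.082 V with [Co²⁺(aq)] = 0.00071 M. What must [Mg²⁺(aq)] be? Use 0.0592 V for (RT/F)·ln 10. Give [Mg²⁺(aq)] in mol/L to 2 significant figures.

The Co²⁺/Co couple has the larger reduction potential, so it is the cathode: E°cell = −0.29 − (−2.37) = +2.08 V and n = 2.
Rearranging E = E° − (0.0592/n)·log Q gives log Q = 2(+2.08 − (+2.082))/0.0592 = −0.068.
For Co²⁺(aq) + Mg(s) → Co(s) + Mg²⁺(aq), the reaction quotient is Q = [Mg²⁺(aq)] / [Co²⁺(aq)].
Substituting the known concentrations and solving, log [Mg²⁺(aq)] = −3.217 and [Mg²⁺(aq)] = 0.00061 M.

0.00061 M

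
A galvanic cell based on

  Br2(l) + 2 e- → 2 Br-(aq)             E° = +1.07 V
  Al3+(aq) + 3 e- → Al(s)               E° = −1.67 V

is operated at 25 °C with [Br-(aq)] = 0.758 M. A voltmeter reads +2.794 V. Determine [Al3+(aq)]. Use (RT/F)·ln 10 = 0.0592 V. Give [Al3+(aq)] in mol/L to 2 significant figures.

0.0042 M

With Br₂/Br⁻ at the cathode and Al³⁺/Al at the anode, E°cell = +1.07 − (−1.67) = +2.74 V (n = 6).
Since E = E° − (0.0592/n)·log Q, log Q = n(E° − E)/0.0592 = −5.473.
Balancing electrons gives 3 Br2(l) + 2 Al(s) → 6 Br-(aq) + 2 Al3+(aq); thus Q = [Br-(aq)]^6·[Al3+(aq)]^2.
Substituting the known concentrations and solving, log [Al3+(aq)] = −2.376 and [Al3+(aq)] = 0.0042 M.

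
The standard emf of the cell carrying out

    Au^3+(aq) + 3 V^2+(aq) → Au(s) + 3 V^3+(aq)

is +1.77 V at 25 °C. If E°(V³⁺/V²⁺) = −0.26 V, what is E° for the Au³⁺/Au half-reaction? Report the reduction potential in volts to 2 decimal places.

In the reaction as written the Au³⁺/Au couple is reduced (cathode) and V³⁺/V²⁺ is oxidized (anode), so E°cell = E°(Au³⁺/Au) − E°(V³⁺/V²⁺).
E°(Au³⁺/Au) = E°cell + E°(anode) = +1.77 + (−0.26) = +1.51 V.

+1.51 V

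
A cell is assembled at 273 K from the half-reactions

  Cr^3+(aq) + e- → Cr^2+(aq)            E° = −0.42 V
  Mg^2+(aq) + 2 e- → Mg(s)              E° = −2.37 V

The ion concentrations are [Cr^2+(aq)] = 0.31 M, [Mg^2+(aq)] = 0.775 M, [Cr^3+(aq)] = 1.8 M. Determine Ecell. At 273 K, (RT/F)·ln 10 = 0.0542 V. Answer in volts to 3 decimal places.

Since E°(Cr³⁺/Cr²⁺) > E°(Mg²⁺/Mg), Cr³⁺/Cr²⁺ serves as the cathode.
E°cell = E°cat − E°an = −0.42 − (−2.37) = +1.95 V; n = 2.
The balanced reaction is 2 Cr^3+(aq) + Mg(s) → 2 Cr^2+(aq) + Mg^2+(aq), so Q = ([Cr^2+(aq)]^2·[Mg^2+(aq)]) / [Cr^3+(aq)]^2 = 0.023 and log Q = −1.639.
Applying E = E° − (RT ln10/nF)·log Q gives +1.95 − (0.0542/2)(−1.639) = +1.994 V.

+1.994 V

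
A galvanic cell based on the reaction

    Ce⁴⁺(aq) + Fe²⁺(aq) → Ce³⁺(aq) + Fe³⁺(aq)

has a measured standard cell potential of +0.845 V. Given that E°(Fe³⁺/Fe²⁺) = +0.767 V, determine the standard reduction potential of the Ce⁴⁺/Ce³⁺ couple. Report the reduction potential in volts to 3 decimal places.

In the reaction as written the Ce⁴⁺/Ce³⁺ couple is reduced (cathode) and Fe³⁺/Fe²⁺ is oxidized (anode), so E°cell = E°(Ce⁴⁺/Ce³⁺) − E°(Fe³⁺/Fe²⁺).
E°(Ce⁴⁺/Ce³⁺) = E°cell + E°(anode) = +0.845 + (+0.767) = +1.612 V.

+1.612 V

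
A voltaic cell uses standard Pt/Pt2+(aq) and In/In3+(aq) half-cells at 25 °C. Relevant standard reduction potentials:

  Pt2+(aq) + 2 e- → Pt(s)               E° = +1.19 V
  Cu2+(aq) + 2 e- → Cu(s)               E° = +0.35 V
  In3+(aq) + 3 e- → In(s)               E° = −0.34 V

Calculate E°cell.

+1.53 V

Of the two couples in this cell, the one with the more positive reduction potential is reduced at the cathode: here that is Pt²⁺/Pt (+1.19 V); In³⁺/In (−0.34 V) is the anode.
E°cell = E°(cathode) − E°(anode) = +1.19 − (−0.34) = +1.53 V.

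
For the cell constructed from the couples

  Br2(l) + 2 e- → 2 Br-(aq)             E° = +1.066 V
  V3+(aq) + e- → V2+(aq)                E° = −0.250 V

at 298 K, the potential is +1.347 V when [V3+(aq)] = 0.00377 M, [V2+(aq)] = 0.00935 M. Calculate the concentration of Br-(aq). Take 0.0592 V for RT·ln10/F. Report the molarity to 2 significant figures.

Br₂/Br⁻ is the cathode (higher E°); E°cell = +1.066 − (−0.250) = +1.316 V with n = 2.
Since E = E° − (0.0592/n)·log Q, log Q = n(E° − E)/0.0592 = −1.047.
Balancing electrons gives Br2(l) + 2 V2+(aq) → 2 Br-(aq) + 2 V3+(aq); thus Q = ([Br-(aq)]^2·[V3+(aq)]^2) / [V2+(aq)]^2.
Substituting the known concentrations and solving, log [Br-(aq)] = −0.129 and [Br-(aq)] = 0.74 M.

0.74 M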